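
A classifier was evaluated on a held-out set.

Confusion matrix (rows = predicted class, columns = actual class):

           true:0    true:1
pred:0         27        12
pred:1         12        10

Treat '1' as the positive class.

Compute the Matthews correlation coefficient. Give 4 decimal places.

MCC = (TP·TN − FP·FN) / √((TP+FP)(TP+FN)(TN+FP)(TN+FN))
Numerator = 10·27 − 12·12 = 126
Denominator = √(22·22·39·39) = √736164 = 858.0000
MCC = 126 / 858.0000 = 0.1469

0.1469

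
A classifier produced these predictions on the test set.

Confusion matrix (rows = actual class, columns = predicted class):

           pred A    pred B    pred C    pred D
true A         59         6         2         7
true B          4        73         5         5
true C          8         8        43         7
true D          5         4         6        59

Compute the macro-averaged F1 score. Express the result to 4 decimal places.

Per-class F1 score (2·TP/(2·TP+FP+FN)):
  A: TP=59, FP=4+8+5=17, FN=6+2+7=15 → 118/150 = 0.78667
  B: TP=73, FP=6+8+4=18, FN=4+5+5=14 → 146/178 = 0.82022
  C: TP=43, FP=2+5+6=13, FN=8+8+7=23 → 86/122 = 0.70492
  D: TP=59, FP=7+5+7=19, FN=5+4+6=15 → 118/152 = 0.77632
Macro-F1 score = mean = (0.78667 + 0.82022 + 0.70492 + 0.77632) / 4 = 0.7720

0.7720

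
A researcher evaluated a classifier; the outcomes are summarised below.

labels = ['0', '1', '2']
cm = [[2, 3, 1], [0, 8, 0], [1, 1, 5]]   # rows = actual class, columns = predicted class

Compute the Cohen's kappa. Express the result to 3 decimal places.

0.558

Observed agreement pₒ = trace/N = 15/21 = 0.7143
Expected agreement pₑ = Σ (rowᵢ·colᵢ)/N² = (6·3 + 8·12 + 7·6)/21² = 0.3537
κ = (pₒ − pₑ)/(1 − pₑ) = (0.7143 − 0.3537)/(1 − 0.3537) = 0.558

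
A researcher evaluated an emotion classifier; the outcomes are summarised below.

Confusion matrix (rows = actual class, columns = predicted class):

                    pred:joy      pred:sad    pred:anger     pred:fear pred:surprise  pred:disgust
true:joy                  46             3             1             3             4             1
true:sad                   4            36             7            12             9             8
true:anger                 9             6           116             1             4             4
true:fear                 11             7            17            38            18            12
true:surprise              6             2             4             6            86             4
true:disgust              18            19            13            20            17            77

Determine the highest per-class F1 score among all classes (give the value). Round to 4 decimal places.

Per-class F1 score (2·TP/(2·TP+FP+FN)):
  joy: TP=46, FP=4+9+11+6+18=48, FN=3+1+3+4+1=12 → 92/152 = 0.60526
  sad: TP=36, FP=3+6+7+2+19=37, FN=4+7+12+9+8=40 → 72/149 = 0.48322
  anger: TP=116, FP=1+7+17+4+13=42, FN=9+6+1+4+4=24 → 232/298 = 0.77852
  fear: TP=38, FP=3+12+1+6+20=42, FN=11+7+17+18+12=65 → 76/183 = 0.41530
  surprise: TP=86, FP=4+9+4+18+17=52, FN=6+2+4+6+4=22 → 172/246 = 0.69919
  disgust: TP=77, FP=1+8+4+12+4=29, FN=18+19+13+20+17=87 → 154/270 = 0.57037
Highest is class 'anger' with F1 score = 0.7785.

0.7785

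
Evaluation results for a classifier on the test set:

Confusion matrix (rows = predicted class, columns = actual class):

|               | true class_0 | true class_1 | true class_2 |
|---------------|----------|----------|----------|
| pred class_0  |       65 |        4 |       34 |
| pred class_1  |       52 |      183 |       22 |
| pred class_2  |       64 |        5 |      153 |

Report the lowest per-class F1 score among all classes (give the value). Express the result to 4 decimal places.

Per-class F1 score (2·TP/(2·TP+FP+FN)):
  class_0: TP=65, FP=4+34=38, FN=52+64=116 → 130/284 = 0.45775
  class_1: TP=183, FP=52+22=74, FN=4+5=9 → 366/449 = 0.81514
  class_2: TP=153, FP=64+5=69, FN=34+22=56 → 306/431 = 0.70998
Lowest is class 'class_0' with F1 score = 0.4577.

0.4577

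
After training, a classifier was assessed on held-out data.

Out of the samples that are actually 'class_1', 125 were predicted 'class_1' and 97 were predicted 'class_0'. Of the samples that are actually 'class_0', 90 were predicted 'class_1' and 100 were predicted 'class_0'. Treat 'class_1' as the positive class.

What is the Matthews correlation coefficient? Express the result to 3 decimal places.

0.089

MCC = (TP·TN − FP·FN) / √((TP+FP)(TP+FN)(TN+FP)(TN+FN))
Numerator = 125·100 − 90·97 = 3770
Denominator = √(215·222·190·197) = √1786533900 = 42267.4094
MCC = 3770 / 42267.4094 = 0.089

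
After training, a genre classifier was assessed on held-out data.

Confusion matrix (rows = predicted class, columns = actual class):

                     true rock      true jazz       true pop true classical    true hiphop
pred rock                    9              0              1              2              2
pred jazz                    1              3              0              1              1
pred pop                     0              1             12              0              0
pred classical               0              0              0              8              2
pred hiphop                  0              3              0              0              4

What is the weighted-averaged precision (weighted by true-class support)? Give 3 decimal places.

Per-class precision (TP/(TP+FP)):
  rock: TP=9, FP=0+1+2+2=5 → 9/14 = 0.6429
  jazz: TP=3, FP=1+0+1+1=3 → 3/6 = 0.5000
  pop: TP=12, FP=0+1+0+0=1 → 12/13 = 0.9231
  classical: TP=8, FP=0+0+0+2=2 → 8/10 = 0.8000
  hiphop: TP=4, FP=0+3+0+0=3 → 4/7 = 0.5714
Weighted-precision = Σ (supportᵢ/N)·precisionᵢ with N=50: (10/50)·0.6429 + (7/50)·0.5000 + (13/50)·0.9231 + (11/50)·0.8000 + (9/50)·0.5714 = 0.717

0.717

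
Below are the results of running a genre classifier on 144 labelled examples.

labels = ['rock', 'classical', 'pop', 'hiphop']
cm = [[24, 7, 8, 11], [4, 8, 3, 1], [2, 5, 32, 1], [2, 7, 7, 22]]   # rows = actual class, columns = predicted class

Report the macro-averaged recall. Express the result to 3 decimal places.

0.590

Per-class recall (TP/(TP+FN)):
  rock: TP=24, FN=7+8+11=26 → 24/50 = 0.4800
  classical: TP=8, FN=4+3+1=8 → 8/16 = 0.5000
  pop: TP=32, FN=2+5+1=8 → 32/40 = 0.8000
  hiphop: TP=22, FN=2+7+7=16 → 22/38 = 0.5789
Macro-recall = mean = (0.4800 + 0.5000 + 0.8000 + 0.5789) / 4 = 0.590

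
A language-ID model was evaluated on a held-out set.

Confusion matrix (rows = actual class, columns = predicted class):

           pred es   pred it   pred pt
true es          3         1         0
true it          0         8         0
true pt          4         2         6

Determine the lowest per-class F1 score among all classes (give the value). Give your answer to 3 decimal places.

Per-class F1 score (2·TP/(2·TP+FP+FN)):
  es: TP=3, FP=0+4=4, FN=1+0=1 → 6/11 = 0.5455
  it: TP=8, FP=1+2=3, FN=0+0=0 → 16/19 = 0.8421
  pt: TP=6, FP=0+0=0, FN=4+2=6 → 12/18 = 0.6667
Lowest is class 'es' with F1 score = 0.545.

0.545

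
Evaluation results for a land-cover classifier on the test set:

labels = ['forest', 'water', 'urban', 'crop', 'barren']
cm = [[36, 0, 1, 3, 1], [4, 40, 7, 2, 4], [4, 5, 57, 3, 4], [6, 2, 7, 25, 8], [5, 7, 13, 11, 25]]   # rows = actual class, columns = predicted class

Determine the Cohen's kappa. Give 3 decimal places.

0.563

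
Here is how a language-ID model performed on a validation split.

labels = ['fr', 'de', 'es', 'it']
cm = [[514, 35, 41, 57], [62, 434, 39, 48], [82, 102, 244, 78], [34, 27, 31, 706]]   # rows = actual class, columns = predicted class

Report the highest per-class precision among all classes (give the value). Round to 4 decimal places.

Per-class precision (TP/(TP+FP)):
  fr: TP=514, FP=62+82+34=178 → 514/692 = 0.74277
  de: TP=434, FP=35+102+27=164 → 434/598 = 0.72575
  es: TP=244, FP=41+39+31=111 → 244/355 = 0.68732
  it: TP=706, FP=57+48+78=183 → 706/889 = 0.79415
Highest is class 'it' with precision = 0.7942.

0.7942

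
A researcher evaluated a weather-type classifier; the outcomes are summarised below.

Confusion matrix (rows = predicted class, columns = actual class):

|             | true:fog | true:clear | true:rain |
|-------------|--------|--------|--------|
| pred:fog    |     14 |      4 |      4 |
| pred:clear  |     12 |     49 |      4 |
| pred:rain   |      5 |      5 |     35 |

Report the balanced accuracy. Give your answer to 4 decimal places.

0.7035

Balanced accuracy = mean of per-class recall.
  fog: recall = 14/31 = 0.45161
  clear: recall = 49/58 = 0.84483
  rain: recall = 35/43 = 0.81395
Mean = (0.45161 + 0.84483 + 0.81395) / 3 = 0.7035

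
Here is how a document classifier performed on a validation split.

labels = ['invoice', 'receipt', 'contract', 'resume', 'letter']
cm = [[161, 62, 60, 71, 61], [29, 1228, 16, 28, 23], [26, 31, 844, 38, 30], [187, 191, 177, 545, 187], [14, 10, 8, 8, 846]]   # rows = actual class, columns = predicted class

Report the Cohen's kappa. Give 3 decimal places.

Observed agreement pₒ = trace/N = 3624/4881 = 0.7425
Expected agreement pₑ = Σ (rowᵢ·colᵢ)/N² = (415·417 + 1324·1522 + 969·1105 + 1287·690 + 886·1147)/4881² = 0.2167
κ = (pₒ − pₑ)/(1 − pₑ) = (0.7425 − 0.2167)/(1 − 0.2167) = 0.671

0.671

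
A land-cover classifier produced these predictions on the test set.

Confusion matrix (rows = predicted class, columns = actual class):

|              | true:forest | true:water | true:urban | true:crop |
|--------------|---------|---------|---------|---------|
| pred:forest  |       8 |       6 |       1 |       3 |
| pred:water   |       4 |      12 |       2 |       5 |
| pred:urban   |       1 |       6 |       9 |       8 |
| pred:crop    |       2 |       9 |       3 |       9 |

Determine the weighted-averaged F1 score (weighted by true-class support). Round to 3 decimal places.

0.429

Per-class F1 score (2·TP/(2·TP+FP+FN)):
  forest: TP=8, FP=6+1+3=10, FN=4+1+2=7 → 16/33 = 0.4848
  water: TP=12, FP=4+2+5=11, FN=6+6+9=21 → 24/56 = 0.4286
  urban: TP=9, FP=1+6+8=15, FN=1+2+3=6 → 18/39 = 0.4615
  crop: TP=9, FP=2+9+3=14, FN=3+5+8=16 → 18/48 = 0.3750
Weighted-F1 score = Σ (supportᵢ/N)·F1 scoreᵢ with N=88: (15/88)·0.4848 + (33/88)·0.4286 + (15/88)·0.4615 + (25/88)·0.3750 = 0.429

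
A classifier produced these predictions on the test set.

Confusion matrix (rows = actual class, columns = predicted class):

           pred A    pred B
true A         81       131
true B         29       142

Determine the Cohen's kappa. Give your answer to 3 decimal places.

Observed agreement pₒ = trace/N = 223/383 = 0.5822
Expected agreement pₑ = Σ (rowᵢ·colᵢ)/N² = (212·110 + 171·273)/383² = 0.4772
κ = (pₒ − pₑ)/(1 − pₑ) = (0.5822 − 0.4772)/(1 − 0.4772) = 0.201

0.201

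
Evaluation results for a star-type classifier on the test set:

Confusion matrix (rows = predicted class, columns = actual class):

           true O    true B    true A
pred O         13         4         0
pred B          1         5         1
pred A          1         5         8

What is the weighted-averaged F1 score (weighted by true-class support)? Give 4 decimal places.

0.6609

Per-class F1 score (2·TP/(2·TP+FP+FN)):
  O: TP=13, FP=4+0=4, FN=1+1=2 → 26/32 = 0.81250
  B: TP=5, FP=1+1=2, FN=4+5=9 → 10/21 = 0.47619
  A: TP=8, FP=1+5=6, FN=0+1=1 → 16/23 = 0.69565
Weighted-F1 score = Σ (supportᵢ/N)·F1 scoreᵢ with N=38: (15/38)·0.81250 + (14/38)·0.47619 + (9/38)·0.69565 = 0.6609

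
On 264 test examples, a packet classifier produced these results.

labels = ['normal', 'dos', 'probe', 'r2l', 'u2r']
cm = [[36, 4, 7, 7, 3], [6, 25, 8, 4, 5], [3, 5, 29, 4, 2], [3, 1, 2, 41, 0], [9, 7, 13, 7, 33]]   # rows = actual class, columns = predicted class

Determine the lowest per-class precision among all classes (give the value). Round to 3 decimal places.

Per-class precision (TP/(TP+FP)):
  normal: TP=36, FP=6+3+3+9=21 → 36/57 = 0.6316
  dos: TP=25, FP=4+5+1+7=17 → 25/42 = 0.5952
  probe: TP=29, FP=7+8+2+13=30 → 29/59 = 0.4915
  r2l: TP=41, FP=7+4+4+7=22 → 41/63 = 0.6508
  u2r: TP=33, FP=3+5+2+0=10 → 33/43 = 0.7674
Lowest is class 'probe' with precision = 0.492.

0.492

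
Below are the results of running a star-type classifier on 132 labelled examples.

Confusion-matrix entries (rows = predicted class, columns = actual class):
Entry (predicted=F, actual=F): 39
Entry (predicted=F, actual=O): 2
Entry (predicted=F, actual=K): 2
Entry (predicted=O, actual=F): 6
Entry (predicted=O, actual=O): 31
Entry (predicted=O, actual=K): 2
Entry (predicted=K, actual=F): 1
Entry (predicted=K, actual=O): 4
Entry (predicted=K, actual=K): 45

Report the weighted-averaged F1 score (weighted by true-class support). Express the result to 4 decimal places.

0.8715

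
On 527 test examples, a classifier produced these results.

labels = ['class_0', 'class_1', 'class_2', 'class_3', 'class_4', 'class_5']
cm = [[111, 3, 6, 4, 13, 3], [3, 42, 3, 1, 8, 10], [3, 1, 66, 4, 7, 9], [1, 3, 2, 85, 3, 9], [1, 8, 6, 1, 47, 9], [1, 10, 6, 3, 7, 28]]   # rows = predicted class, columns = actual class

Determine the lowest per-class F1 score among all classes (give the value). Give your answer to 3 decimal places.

0.455

Per-class F1 score (2·TP/(2·TP+FP+FN)):
  class_0: TP=111, FP=3+6+4+13+3=29, FN=3+3+1+1+1=9 → 222/260 = 0.8538
  class_1: TP=42, FP=3+3+1+8+10=25, FN=3+1+3+8+10=25 → 84/134 = 0.6269
  class_2: TP=66, FP=3+1+4+7+9=24, FN=6+3+2+6+6=23 → 132/179 = 0.7374
  class_3: TP=85, FP=1+3+2+3+9=18, FN=4+1+4+1+3=13 → 170/201 = 0.8458
  class_4: TP=47, FP=1+8+6+1+9=25, FN=13+8+7+3+7=38 → 94/157 = 0.5987
  class_5: TP=28, FP=1+10+6+3+7=27, FN=3+10+9+9+9=40 → 56/123 = 0.4553
Lowest is class 'class_5' with F1 score = 0.455.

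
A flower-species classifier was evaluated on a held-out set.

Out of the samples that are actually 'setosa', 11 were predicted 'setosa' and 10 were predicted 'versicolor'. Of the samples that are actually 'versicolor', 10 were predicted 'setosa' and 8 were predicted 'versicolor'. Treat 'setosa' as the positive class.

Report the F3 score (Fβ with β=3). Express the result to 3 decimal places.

Fβ = (1+β²)·TP / ((1+β²)·TP + β²·FN + FP), with β²=9
= 10·11 / (10·11 + 9·10 + 10) = 0.524

0.524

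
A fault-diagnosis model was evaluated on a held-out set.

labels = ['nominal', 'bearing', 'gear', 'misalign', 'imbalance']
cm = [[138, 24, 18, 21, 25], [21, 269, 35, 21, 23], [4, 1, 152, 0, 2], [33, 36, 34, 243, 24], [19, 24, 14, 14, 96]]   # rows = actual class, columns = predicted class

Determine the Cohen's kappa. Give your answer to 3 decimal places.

0.612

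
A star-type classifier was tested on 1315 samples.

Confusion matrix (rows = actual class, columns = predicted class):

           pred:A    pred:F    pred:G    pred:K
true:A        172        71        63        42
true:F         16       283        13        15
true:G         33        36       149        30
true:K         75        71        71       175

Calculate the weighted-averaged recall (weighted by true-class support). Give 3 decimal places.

Per-class recall (TP/(TP+FN)):
  A: TP=172, FN=71+63+42=176 → 172/348 = 0.4943
  F: TP=283, FN=16+13+15=44 → 283/327 = 0.8654
  G: TP=149, FN=33+36+30=99 → 149/248 = 0.6008
  K: TP=175, FN=75+71+71=217 → 175/392 = 0.4464
Weighted-recall = Σ (supportᵢ/N)·recallᵢ with N=1315: (348/1315)·0.4943 + (327/1315)·0.8654 + (248/1315)·0.6008 + (392/1315)·0.4464 = 0.592

0.592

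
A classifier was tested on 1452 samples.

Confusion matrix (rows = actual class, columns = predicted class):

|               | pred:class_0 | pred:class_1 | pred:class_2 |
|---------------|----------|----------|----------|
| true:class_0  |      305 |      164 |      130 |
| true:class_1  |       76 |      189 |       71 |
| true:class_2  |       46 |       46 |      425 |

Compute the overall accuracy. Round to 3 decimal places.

Accuracy = trace / total = (305+189+425=919) / 1452 = 919/1452 = 0.633

0.633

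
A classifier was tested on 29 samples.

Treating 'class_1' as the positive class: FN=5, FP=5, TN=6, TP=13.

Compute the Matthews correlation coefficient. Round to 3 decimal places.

MCC = (TP·TN − FP·FN) / √((TP+FP)(TP+FN)(TN+FP)(TN+FN))
Numerator = 13·6 − 5·5 = 53
Denominator = √(18·18·11·11) = √39204 = 198.0000
MCC = 53 / 198.0000 = 0.268

0.268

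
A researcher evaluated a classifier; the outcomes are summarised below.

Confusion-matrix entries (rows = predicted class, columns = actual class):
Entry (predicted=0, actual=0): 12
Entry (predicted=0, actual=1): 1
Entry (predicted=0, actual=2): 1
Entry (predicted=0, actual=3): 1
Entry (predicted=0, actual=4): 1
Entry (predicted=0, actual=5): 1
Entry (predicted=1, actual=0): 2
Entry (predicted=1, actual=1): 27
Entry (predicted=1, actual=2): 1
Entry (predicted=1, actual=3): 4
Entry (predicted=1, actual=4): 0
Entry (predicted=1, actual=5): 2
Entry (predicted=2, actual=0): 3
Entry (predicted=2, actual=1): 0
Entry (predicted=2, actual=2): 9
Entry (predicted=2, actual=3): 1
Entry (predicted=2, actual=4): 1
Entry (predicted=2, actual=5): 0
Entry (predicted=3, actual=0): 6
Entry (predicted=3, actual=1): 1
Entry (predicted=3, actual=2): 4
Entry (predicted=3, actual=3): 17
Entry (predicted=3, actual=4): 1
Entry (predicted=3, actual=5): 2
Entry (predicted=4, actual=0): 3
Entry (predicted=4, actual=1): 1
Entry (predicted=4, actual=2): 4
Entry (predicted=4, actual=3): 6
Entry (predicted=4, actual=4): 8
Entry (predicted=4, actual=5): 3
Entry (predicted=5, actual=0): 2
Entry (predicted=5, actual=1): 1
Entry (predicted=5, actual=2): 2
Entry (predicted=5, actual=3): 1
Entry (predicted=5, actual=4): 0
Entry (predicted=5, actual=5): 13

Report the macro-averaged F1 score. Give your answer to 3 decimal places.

0.584

Per-class F1 score (2·TP/(2·TP+FP+FN)):
  0: TP=12, FP=1+1+1+1+1=5, FN=2+3+6+3+2=16 → 24/45 = 0.5333
  1: TP=27, FP=2+1+4+0+2=9, FN=1+0+1+1+1=4 → 54/67 = 0.8060
  2: TP=9, FP=3+0+1+1+0=5, FN=1+1+4+4+2=12 → 18/35 = 0.5143
  3: TP=17, FP=6+1+4+1+2=14, FN=1+4+1+6+1=13 → 34/61 = 0.5574
  4: TP=8, FP=3+1+4+6+3=17, FN=1+0+1+1+0=3 → 16/36 = 0.4444
  5: TP=13, FP=2+1+2+1+0=6, FN=1+2+0+2+3=8 → 26/40 = 0.6500
Macro-F1 score = mean = (0.5333 + 0.8060 + 0.5143 + 0.5574 + 0.4444 + 0.6500) / 6 = 0.584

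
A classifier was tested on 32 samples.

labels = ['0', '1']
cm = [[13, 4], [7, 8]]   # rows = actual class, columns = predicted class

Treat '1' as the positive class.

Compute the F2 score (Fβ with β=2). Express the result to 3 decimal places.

0.556

Fβ = (1+β²)·TP / ((1+β²)·TP + β²·FN + FP), with β²=4
= 5·8 / (5·8 + 4·7 + 4) = 0.556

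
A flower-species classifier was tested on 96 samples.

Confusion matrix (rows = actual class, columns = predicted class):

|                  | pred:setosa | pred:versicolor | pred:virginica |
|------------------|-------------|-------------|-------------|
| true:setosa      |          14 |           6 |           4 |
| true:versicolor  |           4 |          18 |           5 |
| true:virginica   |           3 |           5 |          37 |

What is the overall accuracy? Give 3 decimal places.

Accuracy = trace / total = (14+18+37=69) / 96 = 69/96 = 0.719

0.719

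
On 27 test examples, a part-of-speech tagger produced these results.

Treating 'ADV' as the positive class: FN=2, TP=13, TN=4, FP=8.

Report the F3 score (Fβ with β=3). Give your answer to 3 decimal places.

Fβ = (1+β²)·TP / ((1+β²)·TP + β²·FN + FP), with β²=9
= 10·13 / (10·13 + 9·2 + 8) = 0.833

0.833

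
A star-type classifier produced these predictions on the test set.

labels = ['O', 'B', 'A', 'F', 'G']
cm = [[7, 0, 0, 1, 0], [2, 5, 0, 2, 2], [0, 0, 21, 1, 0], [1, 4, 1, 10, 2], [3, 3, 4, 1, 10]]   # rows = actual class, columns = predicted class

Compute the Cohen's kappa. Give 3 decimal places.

Observed agreement pₒ = trace/N = 53/80 = 0.6625
Expected agreement pₑ = Σ (rowᵢ·colᵢ)/N² = (8·13 + 11·12 + 22·26 + 18·15 + 21·14)/80² = 0.2144
κ = (pₒ − pₑ)/(1 − pₑ) = (0.6625 − 0.2144)/(1 − 0.2144) = 0.570

0.570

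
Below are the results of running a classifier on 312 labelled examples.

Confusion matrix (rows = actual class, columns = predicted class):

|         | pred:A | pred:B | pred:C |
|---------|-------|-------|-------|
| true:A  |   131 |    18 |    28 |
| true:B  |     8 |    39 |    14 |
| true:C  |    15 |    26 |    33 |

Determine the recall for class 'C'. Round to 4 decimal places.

One-vs-rest for 'C': TP = diagonal; FP = other classes predicted 'C'; FN = 'C' predicted as other.
recall = TP/(TP+FN).
C: TP=33, FN=15+26=41 → 33/74 = 0.44595

0.4459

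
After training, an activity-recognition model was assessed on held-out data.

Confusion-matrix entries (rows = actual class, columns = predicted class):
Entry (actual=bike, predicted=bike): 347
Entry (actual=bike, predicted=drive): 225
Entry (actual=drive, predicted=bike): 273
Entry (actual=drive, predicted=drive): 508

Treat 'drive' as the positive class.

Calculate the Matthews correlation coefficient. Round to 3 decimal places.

0.255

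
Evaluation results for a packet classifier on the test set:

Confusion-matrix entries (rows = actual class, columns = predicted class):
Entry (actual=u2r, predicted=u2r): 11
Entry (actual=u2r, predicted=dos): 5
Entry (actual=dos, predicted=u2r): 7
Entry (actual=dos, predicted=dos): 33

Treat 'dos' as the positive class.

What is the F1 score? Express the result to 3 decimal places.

Precision = TP/(TP+FP) = 33/38 = 0.8684
Recall = TP/(TP+FN) = 33/40 = 0.8250
F1 = 2·TP/(2·TP+FP+FN) = 66/78 = 0.846

0.846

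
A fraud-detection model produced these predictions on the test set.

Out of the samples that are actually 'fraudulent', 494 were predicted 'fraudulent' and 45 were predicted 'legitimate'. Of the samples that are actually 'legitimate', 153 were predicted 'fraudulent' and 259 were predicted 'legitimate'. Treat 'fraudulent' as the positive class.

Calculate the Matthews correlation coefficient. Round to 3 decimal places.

0.579

MCC = (TP·TN − FP·FN) / √((TP+FP)(TP+FN)(TN+FP)(TN+FN))
Numerator = 494·259 − 153·45 = 121061
Denominator = √(647·539·412·304) = √43678110784 = 208993.0879
MCC = 121061 / 208993.0879 = 0.579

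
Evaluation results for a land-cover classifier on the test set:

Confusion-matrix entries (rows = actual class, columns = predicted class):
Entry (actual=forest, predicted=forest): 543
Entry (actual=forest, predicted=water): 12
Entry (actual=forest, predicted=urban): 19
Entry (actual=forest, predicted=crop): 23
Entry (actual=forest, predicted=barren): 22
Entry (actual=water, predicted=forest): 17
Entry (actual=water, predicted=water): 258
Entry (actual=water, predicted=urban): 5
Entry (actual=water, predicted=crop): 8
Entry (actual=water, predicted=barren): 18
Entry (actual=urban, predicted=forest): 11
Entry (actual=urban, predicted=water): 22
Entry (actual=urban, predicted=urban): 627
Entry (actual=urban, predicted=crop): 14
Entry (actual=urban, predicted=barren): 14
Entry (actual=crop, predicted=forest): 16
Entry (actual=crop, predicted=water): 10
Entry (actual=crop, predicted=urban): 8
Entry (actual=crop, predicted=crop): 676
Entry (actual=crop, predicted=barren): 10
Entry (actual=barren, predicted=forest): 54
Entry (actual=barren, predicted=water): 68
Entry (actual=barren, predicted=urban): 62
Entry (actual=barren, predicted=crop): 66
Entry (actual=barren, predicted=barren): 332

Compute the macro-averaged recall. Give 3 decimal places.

Per-class recall (TP/(TP+FN)):
  forest: TP=543, FN=12+19+23+22=76 → 543/619 = 0.8772
  water: TP=258, FN=17+5+8+18=48 → 258/306 = 0.8431
  urban: TP=627, FN=11+22+14+14=61 → 627/688 = 0.9113
  crop: TP=676, FN=16+10+8+10=44 → 676/720 = 0.9389
  barren: TP=332, FN=54+68+62+66=250 → 332/582 = 0.5704
Macro-recall = mean = (0.8772 + 0.8431 + 0.9113 + 0.9389 + 0.5704) / 5 = 0.828

0.828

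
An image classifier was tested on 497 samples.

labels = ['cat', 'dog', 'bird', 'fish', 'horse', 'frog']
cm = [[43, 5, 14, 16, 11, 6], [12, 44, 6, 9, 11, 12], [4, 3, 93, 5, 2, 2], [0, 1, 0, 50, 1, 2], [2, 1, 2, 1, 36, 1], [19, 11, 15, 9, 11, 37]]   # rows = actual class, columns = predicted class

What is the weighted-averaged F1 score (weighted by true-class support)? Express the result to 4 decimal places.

Per-class F1 score (2·TP/(2·TP+FP+FN)):
  cat: TP=43, FP=12+4+0+2+19=37, FN=5+14+16+11+6=52 → 86/175 = 0.49143
  dog: TP=44, FP=5+3+1+1+11=21, FN=12+6+9+11+12=50 → 88/159 = 0.55346
  bird: TP=93, FP=14+6+0+2+15=37, FN=4+3+5+2+2=16 → 186/239 = 0.77824
  fish: TP=50, FP=16+9+5+1+9=40, FN=0+1+0+1+2=4 → 100/144 = 0.69444
  horse: TP=36, FP=11+11+2+1+11=36, FN=2+1+2+1+1=7 → 72/115 = 0.62609
  frog: TP=37, FP=6+12+2+2+1=23, FN=19+11+15+9+11=65 → 74/162 = 0.45679
Weighted-F1 score = Σ (supportᵢ/N)·F1 scoreᵢ with N=497: (95/497)·0.49143 + (94/497)·0.55346 + (109/497)·0.77824 + (54/497)·0.69444 + (43/497)·0.62609 + (102/497)·0.45679 = 0.5927

0.5927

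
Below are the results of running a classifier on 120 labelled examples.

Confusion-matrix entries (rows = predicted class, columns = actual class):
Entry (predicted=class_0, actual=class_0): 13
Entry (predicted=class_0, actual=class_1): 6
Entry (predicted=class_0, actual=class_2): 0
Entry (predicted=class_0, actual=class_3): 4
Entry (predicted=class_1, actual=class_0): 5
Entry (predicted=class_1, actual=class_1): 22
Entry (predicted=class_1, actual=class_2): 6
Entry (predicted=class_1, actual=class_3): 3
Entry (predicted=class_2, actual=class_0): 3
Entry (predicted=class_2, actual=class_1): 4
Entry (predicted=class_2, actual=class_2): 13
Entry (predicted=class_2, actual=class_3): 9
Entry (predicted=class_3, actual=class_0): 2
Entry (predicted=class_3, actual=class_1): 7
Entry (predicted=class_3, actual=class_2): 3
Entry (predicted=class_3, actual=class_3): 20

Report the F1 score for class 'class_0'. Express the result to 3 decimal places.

0.565

F1 score = 2·TP/(2·TP+FP+FN).
class_0: TP=13, FP=6+0+4=10, FN=5+3+2=10 → 26/46 = 0.5652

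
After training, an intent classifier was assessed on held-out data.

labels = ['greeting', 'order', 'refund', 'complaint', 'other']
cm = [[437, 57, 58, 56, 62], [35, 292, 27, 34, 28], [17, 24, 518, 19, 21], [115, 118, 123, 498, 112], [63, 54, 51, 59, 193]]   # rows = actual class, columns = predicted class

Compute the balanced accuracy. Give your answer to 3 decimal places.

0.639

Balanced accuracy = mean of per-class recall.
  greeting: recall = 437/670 = 0.6522
  order: recall = 292/416 = 0.7019
  refund: recall = 518/599 = 0.8648
  complaint: recall = 498/966 = 0.5155
  other: recall = 193/420 = 0.4595
Mean = (0.6522 + 0.7019 + 0.8648 + 0.5155 + 0.4595) / 5 = 0.639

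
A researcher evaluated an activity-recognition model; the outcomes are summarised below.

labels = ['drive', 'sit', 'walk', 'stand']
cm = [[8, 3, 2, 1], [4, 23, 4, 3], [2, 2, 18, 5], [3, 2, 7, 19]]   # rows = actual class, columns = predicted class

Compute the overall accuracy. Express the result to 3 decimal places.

Accuracy = trace / total = (8+23+18+19=68) / 106 = 68/106 = 0.642

0.642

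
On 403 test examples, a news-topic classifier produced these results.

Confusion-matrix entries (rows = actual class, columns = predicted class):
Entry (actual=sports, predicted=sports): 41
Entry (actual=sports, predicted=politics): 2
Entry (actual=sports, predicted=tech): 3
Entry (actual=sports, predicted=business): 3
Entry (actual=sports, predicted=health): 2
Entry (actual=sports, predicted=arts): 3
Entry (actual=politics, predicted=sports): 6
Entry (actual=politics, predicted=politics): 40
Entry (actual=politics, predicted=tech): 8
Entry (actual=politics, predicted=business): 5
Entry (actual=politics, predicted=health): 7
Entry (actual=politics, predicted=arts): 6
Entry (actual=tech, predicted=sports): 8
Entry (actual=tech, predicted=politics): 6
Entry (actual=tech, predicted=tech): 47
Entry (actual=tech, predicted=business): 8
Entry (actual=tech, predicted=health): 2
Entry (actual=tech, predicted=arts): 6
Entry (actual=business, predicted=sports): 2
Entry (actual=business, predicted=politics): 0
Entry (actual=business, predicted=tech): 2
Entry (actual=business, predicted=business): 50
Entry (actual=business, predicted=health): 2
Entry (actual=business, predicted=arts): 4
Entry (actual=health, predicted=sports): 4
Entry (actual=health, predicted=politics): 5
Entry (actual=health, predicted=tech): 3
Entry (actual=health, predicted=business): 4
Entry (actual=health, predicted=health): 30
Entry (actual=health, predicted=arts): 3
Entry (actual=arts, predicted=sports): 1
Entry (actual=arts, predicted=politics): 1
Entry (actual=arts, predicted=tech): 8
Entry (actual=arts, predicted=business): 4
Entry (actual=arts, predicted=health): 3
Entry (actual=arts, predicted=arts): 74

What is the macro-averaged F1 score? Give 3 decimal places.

0.691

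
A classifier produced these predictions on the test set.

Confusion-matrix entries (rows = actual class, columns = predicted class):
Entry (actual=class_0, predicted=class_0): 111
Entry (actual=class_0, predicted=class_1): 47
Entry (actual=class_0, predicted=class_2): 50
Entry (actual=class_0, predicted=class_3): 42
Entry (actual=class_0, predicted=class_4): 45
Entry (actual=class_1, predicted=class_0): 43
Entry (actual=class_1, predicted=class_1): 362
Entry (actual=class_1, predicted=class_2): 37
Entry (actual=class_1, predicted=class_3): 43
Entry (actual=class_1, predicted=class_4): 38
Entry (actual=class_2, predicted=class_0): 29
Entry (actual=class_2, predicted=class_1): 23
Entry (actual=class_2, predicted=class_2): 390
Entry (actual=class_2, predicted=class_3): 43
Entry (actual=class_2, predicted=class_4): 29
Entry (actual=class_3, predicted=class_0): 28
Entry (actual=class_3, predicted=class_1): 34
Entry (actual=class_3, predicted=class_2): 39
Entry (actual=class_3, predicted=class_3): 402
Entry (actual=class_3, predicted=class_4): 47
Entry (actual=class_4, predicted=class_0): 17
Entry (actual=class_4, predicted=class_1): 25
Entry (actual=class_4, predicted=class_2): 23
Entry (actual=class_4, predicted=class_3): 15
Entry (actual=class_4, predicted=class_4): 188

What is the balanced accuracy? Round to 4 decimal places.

0.6519

Balanced accuracy = mean of per-class recall.
  class_0: recall = 111/295 = 0.37627
  class_1: recall = 362/523 = 0.69216
  class_2: recall = 390/514 = 0.75875
  class_3: recall = 402/550 = 0.73091
  class_4: recall = 188/268 = 0.70149
Mean = (0.37627 + 0.69216 + 0.75875 + 0.73091 + 0.70149) / 5 = 0.6519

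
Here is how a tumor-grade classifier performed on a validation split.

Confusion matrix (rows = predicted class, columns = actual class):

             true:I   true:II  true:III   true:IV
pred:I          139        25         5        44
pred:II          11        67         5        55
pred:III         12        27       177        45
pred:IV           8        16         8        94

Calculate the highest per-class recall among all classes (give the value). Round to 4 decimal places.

Per-class recall (TP/(TP+FN)):
  I: TP=139, FN=11+12+8=31 → 139/170 = 0.81765
  II: TP=67, FN=25+27+16=68 → 67/135 = 0.49630
  III: TP=177, FN=5+5+8=18 → 177/195 = 0.90769
  IV: TP=94, FN=44+55+45=144 → 94/238 = 0.39496
Highest is class 'III' with recall = 0.9077.

0.9077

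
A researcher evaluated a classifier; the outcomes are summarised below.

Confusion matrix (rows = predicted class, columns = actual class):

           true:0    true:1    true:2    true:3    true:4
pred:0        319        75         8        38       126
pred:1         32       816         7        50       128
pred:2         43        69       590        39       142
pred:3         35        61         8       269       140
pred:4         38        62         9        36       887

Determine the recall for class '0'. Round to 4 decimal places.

recall = TP/(TP+FN).
0: TP=319, FN=32+43+35+38=148 → 319/467 = 0.68308

0.6831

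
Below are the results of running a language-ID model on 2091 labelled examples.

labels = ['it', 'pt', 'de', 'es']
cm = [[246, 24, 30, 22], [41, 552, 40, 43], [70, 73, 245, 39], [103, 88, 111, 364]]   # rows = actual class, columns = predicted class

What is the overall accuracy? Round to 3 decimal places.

0.673

Accuracy = trace / total = (246+552+245+364=1407) / 2091 = 1407/2091 = 0.673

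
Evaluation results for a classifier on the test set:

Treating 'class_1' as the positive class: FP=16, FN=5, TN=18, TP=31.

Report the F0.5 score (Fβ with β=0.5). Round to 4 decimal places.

Fβ = (1+β²)·TP / ((1+β²)·TP + β²·FN + FP), with β²=1/4
= 1.25·31 / (1.25·31 + 0.25·5 + 16) = 0.6920

0.6920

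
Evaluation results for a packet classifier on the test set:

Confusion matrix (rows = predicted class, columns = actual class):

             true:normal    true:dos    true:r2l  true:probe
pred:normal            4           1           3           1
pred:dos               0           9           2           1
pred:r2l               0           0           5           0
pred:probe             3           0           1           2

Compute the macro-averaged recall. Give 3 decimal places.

Per-class recall (TP/(TP+FN)):
  normal: TP=4, FN=0+0+3=3 → 4/7 = 0.5714
  dos: TP=9, FN=1+0+0=1 → 9/10 = 0.9000
  r2l: TP=5, FN=3+2+1=6 → 5/11 = 0.4545
  probe: TP=2, FN=1+1+0=2 → 2/4 = 0.5000
Macro-recall = mean = (0.5714 + 0.9000 + 0.4545 + 0.5000) / 4 = 0.606

0.606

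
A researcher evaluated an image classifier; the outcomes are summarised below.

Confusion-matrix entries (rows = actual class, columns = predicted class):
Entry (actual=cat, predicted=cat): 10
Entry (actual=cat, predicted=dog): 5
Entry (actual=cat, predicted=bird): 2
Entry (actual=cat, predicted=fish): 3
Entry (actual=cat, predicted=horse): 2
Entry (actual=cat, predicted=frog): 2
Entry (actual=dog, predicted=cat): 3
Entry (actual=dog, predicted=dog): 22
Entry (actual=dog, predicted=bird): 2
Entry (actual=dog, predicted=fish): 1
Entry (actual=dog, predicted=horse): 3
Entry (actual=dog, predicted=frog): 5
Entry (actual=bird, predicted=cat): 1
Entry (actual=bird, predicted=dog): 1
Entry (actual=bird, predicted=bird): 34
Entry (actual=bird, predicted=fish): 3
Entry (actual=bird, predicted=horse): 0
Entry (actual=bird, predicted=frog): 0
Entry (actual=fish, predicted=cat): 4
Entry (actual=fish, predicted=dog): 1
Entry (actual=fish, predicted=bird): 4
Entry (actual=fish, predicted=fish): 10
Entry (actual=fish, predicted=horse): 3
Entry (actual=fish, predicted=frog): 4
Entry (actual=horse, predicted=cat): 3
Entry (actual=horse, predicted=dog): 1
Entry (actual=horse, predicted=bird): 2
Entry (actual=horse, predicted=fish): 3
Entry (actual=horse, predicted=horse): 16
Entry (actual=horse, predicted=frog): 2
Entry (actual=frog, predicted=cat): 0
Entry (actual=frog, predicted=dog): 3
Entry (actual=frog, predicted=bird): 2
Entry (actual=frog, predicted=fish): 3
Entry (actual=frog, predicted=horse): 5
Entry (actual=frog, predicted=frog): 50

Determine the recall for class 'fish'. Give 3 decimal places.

Treat 'fish' as positive and all other classes as negative.
recall = TP/(TP+FN).
fish: TP=10, FN=4+1+4+3+4=16 → 10/26 = 0.3846

0.385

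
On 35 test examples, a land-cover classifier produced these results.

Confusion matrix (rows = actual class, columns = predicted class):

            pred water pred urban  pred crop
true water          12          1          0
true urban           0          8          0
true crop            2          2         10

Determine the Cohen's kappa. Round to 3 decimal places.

0.785

Observed agreement pₒ = trace/N = 30/35 = 0.8571
Expected agreement pₑ = Σ (rowᵢ·colᵢ)/N² = (13·14 + 8·11 + 14·10)/35² = 0.3347
κ = (pₒ − pₑ)/(1 − pₑ) = (0.8571 − 0.3347)/(1 − 0.3347) = 0.785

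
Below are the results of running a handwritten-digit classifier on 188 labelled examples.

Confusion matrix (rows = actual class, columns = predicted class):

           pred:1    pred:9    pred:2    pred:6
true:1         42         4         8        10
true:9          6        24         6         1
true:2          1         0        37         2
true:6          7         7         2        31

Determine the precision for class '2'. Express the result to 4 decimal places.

0.6981

Take TP from the diagonal, FP from the rest of the '2' prediction marginal, FN from the rest of the '2' actual marginal.
precision = TP/(TP+FP).
2: TP=37, FP=8+6+2=16 → 37/53 = 0.69811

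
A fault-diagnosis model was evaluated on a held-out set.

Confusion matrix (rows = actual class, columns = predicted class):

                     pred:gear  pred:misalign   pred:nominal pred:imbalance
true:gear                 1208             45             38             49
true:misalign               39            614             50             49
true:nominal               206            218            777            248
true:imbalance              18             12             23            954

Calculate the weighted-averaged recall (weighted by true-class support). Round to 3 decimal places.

Per-class recall (TP/(TP+FN)):
  gear: TP=1208, FN=45+38+49=132 → 1208/1340 = 0.9015
  misalign: TP=614, FN=39+50+49=138 → 614/752 = 0.8165
  nominal: TP=777, FN=206+218+248=672 → 777/1449 = 0.5362
  imbalance: TP=954, FN=18+12+23=53 → 954/1007 = 0.9474
Weighted-recall = Σ (supportᵢ/N)·recallᵢ with N=4548: (1340/4548)·0.9015 + (752/4548)·0.8165 + (1449/4548)·0.5362 + (1007/4548)·0.9474 = 0.781

0.781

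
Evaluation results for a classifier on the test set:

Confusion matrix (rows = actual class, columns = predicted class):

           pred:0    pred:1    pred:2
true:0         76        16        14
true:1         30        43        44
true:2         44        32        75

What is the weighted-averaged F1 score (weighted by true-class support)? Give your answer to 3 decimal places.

Per-class F1 score (2·TP/(2·TP+FP+FN)):
  0: TP=76, FP=30+44=74, FN=16+14=30 → 152/256 = 0.5938
  1: TP=43, FP=16+32=48, FN=30+44=74 → 86/208 = 0.4135
  2: TP=75, FP=14+44=58, FN=44+32=76 → 150/284 = 0.5282
Weighted-F1 score = Σ (supportᵢ/N)·F1 scoreᵢ with N=374: (106/374)·0.5938 + (117/374)·0.4135 + (151/374)·0.5282 = 0.511

0.511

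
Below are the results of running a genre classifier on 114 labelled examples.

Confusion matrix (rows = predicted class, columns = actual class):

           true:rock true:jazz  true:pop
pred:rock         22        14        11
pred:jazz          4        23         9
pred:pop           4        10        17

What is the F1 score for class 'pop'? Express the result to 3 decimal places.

One-vs-rest for 'pop': TP = diagonal; FP = other classes predicted 'pop'; FN = 'pop' predicted as other.
F1 score = 2·TP/(2·TP+FP+FN).
pop: TP=17, FP=4+10=14, FN=11+9=20 → 34/68 = 0.5000

0.500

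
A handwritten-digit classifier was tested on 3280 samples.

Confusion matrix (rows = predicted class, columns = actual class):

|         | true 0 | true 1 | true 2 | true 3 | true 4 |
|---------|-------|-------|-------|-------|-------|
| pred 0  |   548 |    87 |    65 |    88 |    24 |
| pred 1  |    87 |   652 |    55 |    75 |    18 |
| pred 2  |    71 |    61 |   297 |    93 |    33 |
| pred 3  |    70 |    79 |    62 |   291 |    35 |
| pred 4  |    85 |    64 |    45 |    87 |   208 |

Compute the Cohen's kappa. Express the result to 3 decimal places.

Observed agreement pₒ = trace/N = 1996/3280 = 0.6085
Expected agreement pₑ = Σ (rowᵢ·colᵢ)/N² = (861·812 + 943·887 + 524·555 + 634·537 + 318·489)/3280² = 0.2159
κ = (pₒ − pₑ)/(1 − pₑ) = (0.6085 − 0.2159)/(1 − 0.2159) = 0.501

0.501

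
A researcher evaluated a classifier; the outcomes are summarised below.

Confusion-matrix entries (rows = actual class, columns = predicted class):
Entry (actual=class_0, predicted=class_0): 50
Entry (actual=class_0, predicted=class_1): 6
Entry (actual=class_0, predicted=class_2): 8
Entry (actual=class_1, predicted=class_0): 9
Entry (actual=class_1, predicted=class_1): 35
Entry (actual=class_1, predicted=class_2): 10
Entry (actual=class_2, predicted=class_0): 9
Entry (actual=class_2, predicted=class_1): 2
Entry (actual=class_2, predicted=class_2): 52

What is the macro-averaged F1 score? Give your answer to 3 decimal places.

Per-class F1 score (2·TP/(2·TP+FP+FN)):
  class_0: TP=50, FP=9+9=18, FN=6+8=14 → 100/132 = 0.7576
  class_1: TP=35, FP=6+2=8, FN=9+10=19 → 70/97 = 0.7216
  class_2: TP=52, FP=8+10=18, FN=9+2=11 → 104/133 = 0.7820
Macro-F1 score = mean = (0.7576 + 0.7216 + 0.7820) / 3 = 0.754

0.754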